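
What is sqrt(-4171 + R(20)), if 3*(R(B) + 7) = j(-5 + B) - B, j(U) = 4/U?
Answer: I*sqrt(941530)/15 ≈ 64.688*I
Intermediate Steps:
R(B) = -7 - B/3 + 4/(3*(-5 + B)) (R(B) = -7 + (4/(-5 + B) - B)/3 = -7 + (-B + 4/(-5 + B))/3 = -7 + (-B/3 + 4/(3*(-5 + B))) = -7 - B/3 + 4/(3*(-5 + B)))
sqrt(-4171 + R(20)) = sqrt(-4171 + (109 - 1*20**2 - 16*20)/(3*(-5 + 20))) = sqrt(-4171 + (1/3)*(109 - 1*400 - 320)/15) = sqrt(-4171 + (1/3)*(1/15)*(109 - 400 - 320)) = sqrt(-4171 + (1/3)*(1/15)*(-611)) = sqrt(-4171 - 611/45) = sqrt(-188306/45) = I*sqrt(941530)/15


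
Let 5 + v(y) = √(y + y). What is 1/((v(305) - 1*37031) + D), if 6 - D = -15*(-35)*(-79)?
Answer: 889/3951483 - √610/19757415 ≈ 0.00022373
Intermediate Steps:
D = 41481 (D = 6 - (-15*(-35))*(-79) = 6 - 525*(-79) = 6 - 1*(-41475) = 6 + 41475 = 41481)
v(y) = -5 + √2*√y (v(y) = -5 + √(y + y) = -5 + √(2*y) = -5 + √2*√y)
1/((v(305) - 1*37031) + D) = 1/(((-5 + √2*√305) - 1*37031) + 41481) = 1/(((-5 + √610) - 37031) + 41481) = 1/((-37036 + √610) + 41481) = 1/(4445 + √610)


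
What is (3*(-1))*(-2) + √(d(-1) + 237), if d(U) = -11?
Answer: 6 + √226 ≈ 21.033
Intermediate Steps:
(3*(-1))*(-2) + √(d(-1) + 237) = (3*(-1))*(-2) + √(-11 + 237) = -3*(-2) + √226 = 6 + √226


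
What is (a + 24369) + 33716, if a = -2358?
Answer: 55727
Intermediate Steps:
(a + 24369) + 33716 = (-2358 + 24369) + 33716 = 22011 + 33716 = 55727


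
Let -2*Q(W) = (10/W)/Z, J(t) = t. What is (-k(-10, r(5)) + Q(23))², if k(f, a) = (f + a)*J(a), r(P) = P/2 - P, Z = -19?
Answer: 2981706025/3055504 ≈ 975.85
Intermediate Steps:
r(P) = -P/2 (r(P) = P*(½) - P = P/2 - P = -P/2)
k(f, a) = a*(a + f) (k(f, a) = (f + a)*a = (a + f)*a = a*(a + f))
Q(W) = 5/(19*W) (Q(W) = -10/W/(2*(-19)) = -10/W*(-1)/(2*19) = -(-5)/(19*W) = 5/(19*W))
(-k(-10, r(5)) + Q(23))² = (-(-½*5)*(-½*5 - 10) + (5/19)/23)² = (-(-5)*(-5/2 - 10)/2 + (5/19)*(1/23))² = (-(-5)*(-25)/(2*2) + 5/437)² = (-1*125/4 + 5/437)² = (-125/4 + 5/437)² = (-54605/1748)² = 2981706025/3055504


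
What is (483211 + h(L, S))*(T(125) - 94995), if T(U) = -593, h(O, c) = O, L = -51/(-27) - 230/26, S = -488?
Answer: -5404055440324/117 ≈ -4.6189e+10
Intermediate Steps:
L = -814/117 (L = -51*(-1/27) - 230*1/26 = 17/9 - 115/13 = -814/117 ≈ -6.9573)
(483211 + h(L, S))*(T(125) - 94995) = (483211 - 814/117)*(-593 - 94995) = (56534873/117)*(-95588) = -5404055440324/117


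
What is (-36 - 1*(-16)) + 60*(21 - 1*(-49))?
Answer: 4180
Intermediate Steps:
(-36 - 1*(-16)) + 60*(21 - 1*(-49)) = (-36 + 16) + 60*(21 + 49) = -20 + 60*70 = -20 + 4200 = 4180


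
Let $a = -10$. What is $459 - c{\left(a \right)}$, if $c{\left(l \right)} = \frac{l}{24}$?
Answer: $\frac{5513}{12} \approx 459.42$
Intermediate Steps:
$c{\left(l \right)} = \frac{l}{24}$ ($c{\left(l \right)} = l \frac{1}{24} = \frac{l}{24}$)
$459 - c{\left(a \right)} = 459 - \frac{1}{24} \left(-10\right) = 459 - - \frac{5}{12} = 459 + \frac{5}{12} = \frac{5513}{12}$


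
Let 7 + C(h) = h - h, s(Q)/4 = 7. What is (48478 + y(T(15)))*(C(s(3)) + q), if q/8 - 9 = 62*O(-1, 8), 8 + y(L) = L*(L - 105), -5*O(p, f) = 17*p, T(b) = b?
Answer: 82525968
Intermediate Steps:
O(p, f) = -17*p/5
s(Q) = 28 (s(Q) = 4*7 = 28)
y(L) = -8 + L*(-105 + L) (y(L) = -8 + L*(L - 105) = -8 + L*(-105 + L))
q = 8792/5 (q = 72 + 8*(62*(-17/5*(-1))) = 72 + 8*(62*(17/5)) = 72 + 8*(1054/5) = 72 + 8432/5 = 8792/5 ≈ 1758.4)
C(h) = -7 (C(h) = -7 + (h - h) = -7 + 0 = -7)
(48478 + y(T(15)))*(C(s(3)) + q) = (48478 + (-8 + 15**2 - 105*15))*(-7 + 8792/5) = (48478 + (-8 + 225 - 1575))*(8757/5) = (48478 - 1358)*(8757/5) = 47120*(8757/5) = 82525968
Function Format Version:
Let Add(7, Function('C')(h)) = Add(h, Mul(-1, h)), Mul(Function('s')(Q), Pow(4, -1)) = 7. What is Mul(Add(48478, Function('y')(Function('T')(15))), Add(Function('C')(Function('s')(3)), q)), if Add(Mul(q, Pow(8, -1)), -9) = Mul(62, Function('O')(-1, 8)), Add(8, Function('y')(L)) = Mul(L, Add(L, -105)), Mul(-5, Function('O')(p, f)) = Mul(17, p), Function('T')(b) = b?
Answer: 82525968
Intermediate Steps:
Function('O')(p, f) = Mul(Rational(-17, 5), p) (Function('O')(p, f) = Mul(Rational(-1, 5), Mul(17, p)) = Mul(Rational(-17, 5), p))
Function('s')(Q) = 28 (Function('s')(Q) = Mul(4, 7) = 28)
Function('y')(L) = Add(-8, Mul(L, Add(-105, L))) (Function('y')(L) = Add(-8, Mul(L, Add(L, -105))) = Add(-8, Mul(L, Add(-105, L))))
q = Rational(8792, 5) (q = Add(72, Mul(8, Mul(62, Mul(Rational(-17, 5), -1)))) = Add(72, Mul(8, Mul(62, Rational(17, 5)))) = Add(72, Mul(8, Rational(1054, 5))) = Add(72, Rational(8432, 5)) = Rational(8792, 5) ≈ 1758.4)
Function('C')(h) = -7 (Function('C')(h) = Add(-7, Add(h, Mul(-1, h))) = Add(-7, 0) = -7)
Mul(Add(48478, Function('y')(Function('T')(15))), Add(Function('C')(Function('s')(3)), q)) = Mul(Add(48478, Add(-8, Pow(15, 2), Mul(-105, 15))), Add(-7, Rational(8792, 5))) = Mul(Add(48478, Add(-8, 225, -1575)), Rational(8757, 5)) = Mul(Add(48478, -1358), Rational(8757, 5)) = Mul(47120, Rational(8757, 5)) = 82525968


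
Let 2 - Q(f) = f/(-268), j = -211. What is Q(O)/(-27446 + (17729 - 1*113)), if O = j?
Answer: -65/526888 ≈ -0.00012337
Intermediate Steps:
O = -211
Q(f) = 2 + f/268 (Q(f) = 2 - f/(-268) = 2 - f*(-1)/268 = 2 - (-1)*f/268 = 2 + f/268)
Q(O)/(-27446 + (17729 - 1*113)) = (2 + (1/268)*(-211))/(-27446 + (17729 - 1*113)) = (2 - 211/268)/(-27446 + (17729 - 113)) = 325/(268*(-27446 + 17616)) = (325/268)/(-9830) = (325/268)*(-1/9830) = -65/526888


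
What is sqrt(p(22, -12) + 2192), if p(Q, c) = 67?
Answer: 3*sqrt(251) ≈ 47.529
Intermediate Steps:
sqrt(p(22, -12) + 2192) = sqrt(67 + 2192) = sqrt(2259) = 3*sqrt(251)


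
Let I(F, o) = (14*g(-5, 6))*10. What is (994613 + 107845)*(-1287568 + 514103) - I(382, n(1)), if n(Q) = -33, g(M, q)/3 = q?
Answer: -852712679490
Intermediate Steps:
g(M, q) = 3*q
I(F, o) = 2520 (I(F, o) = (14*(3*6))*10 = (14*18)*10 = 252*10 = 2520)
(994613 + 107845)*(-1287568 + 514103) - I(382, n(1)) = (994613 + 107845)*(-1287568 + 514103) - 1*2520 = 1102458*(-773465) - 2520 = -852712676970 - 2520 = -852712679490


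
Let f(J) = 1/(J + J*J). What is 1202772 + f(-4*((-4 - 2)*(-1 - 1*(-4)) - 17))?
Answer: 23742719281/19740 ≈ 1.2028e+6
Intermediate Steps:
f(J) = 1/(J + J²)
1202772 + f(-4*((-4 - 2)*(-1 - 1*(-4)) - 17)) = 1202772 + 1/(((-4*((-4 - 2)*(-1 - 1*(-4)) - 17)))*(1 - 4*((-4 - 2)*(-1 - 1*(-4)) - 17))) = 1202772 + 1/(((-4*(-6*(-1 + 4) - 17)))*(1 - 4*(-6*(-1 + 4) - 17))) = 1202772 + 1/(((-4*(-6*3 - 17)))*(1 - 4*(-6*3 - 17))) = 1202772 + 1/(((-4*(-18 - 17)))*(1 - 4*(-18 - 17))) = 1202772 + 1/(((-4*(-35)))*(1 - 4*(-35))) = 1202772 + 1/(140*(1 + 140)) = 1202772 + (1/140)/141 = 1202772 + (1/140)*(1/141) = 1202772 + 1/19740 = 23742719281/19740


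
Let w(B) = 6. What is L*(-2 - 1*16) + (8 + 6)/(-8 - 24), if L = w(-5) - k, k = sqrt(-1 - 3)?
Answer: -1735/16 + 36*I ≈ -108.44 + 36.0*I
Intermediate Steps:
k = 2*I (k = sqrt(-4) = 2*I ≈ 2.0*I)
L = 6 - 2*I ≈ 6.0 - 2.0*I
L*(-2 - 1*16) + (8 + 6)/(-8 - 24) = (6 - 2*I)*(-2 - 1*16) + (8 + 6)/(-8 - 24) = (6 - 2*I)*(-2 - 16) + 14/(-32) = (6 - 2*I)*(-18) + 14*(-1/32) = (-108 + 36*I) - 7/16 = -1735/16 + 36*I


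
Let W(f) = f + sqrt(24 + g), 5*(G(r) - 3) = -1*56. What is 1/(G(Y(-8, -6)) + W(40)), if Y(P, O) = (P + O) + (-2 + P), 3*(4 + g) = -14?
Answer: 2385/74693 - 25*sqrt(138)/74693 ≈ 0.027999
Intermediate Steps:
g = -26/3 (g = -4 + (1/3)*(-14) = -4 - 14/3 = -26/3 ≈ -8.6667)
Y(P, O) = -2 + O + 2*P (Y(P, O) = (O + P) + (-2 + P) = -2 + O + 2*P)
G(r) = -41/5 (G(r) = 3 + (-1*56)/5 = 3 + (1/5)*(-56) = 3 - 56/5 = -41/5)
W(f) = f + sqrt(138)/3 (W(f) = f + sqrt(24 - 26/3) = f + sqrt(46/3) = f + sqrt(138)/3)
1/(G(Y(-8, -6)) + W(40)) = 1/(-41/5 + (40 + sqrt(138)/3)) = 1/(159/5 + sqrt(138)/3)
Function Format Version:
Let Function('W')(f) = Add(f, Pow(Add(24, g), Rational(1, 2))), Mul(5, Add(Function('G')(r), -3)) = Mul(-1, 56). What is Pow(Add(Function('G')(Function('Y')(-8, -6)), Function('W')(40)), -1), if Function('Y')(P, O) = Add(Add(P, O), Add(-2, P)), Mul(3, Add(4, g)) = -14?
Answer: Add(Rational(2385, 74693), Mul(Rational(-25, 74693), Pow(138, Rational(1, 2)))) ≈ 0.027999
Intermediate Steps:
g = Rational(-26, 3) (g = Add(-4, Mul(Rational(1, 3), -14)) = Add(-4, Rational(-14, 3)) = Rational(-26, 3) ≈ -8.6667)
Function('Y')(P, O) = Add(-2, O, Mul(2, P)) (Function('Y')(P, O) = Add(Add(O, P), Add(-2, P)) = Add(-2, O, Mul(2, P)))
Function('G')(r) = Rational(-41, 5) (Function('G')(r) = Add(3, Mul(Rational(1, 5), Mul(-1, 56))) = Add(3, Mul(Rational(1, 5), -56)) = Add(3, Rational(-56, 5)) = Rational(-41, 5))
Function('W')(f) = Add(f, Mul(Rational(1, 3), Pow(138, Rational(1, 2)))) (Function('W')(f) = Add(f, Pow(Add(24, Rational(-26, 3)), Rational(1, 2))) = Add(f, Pow(Rational(46, 3), Rational(1, 2))) = Add(f, Mul(Rational(1, 3), Pow(138, Rational(1, 2)))))
Pow(Add(Function('G')(Function('Y')(-8, -6)), Function('W')(40)), -1) = Pow(Add(Rational(-41, 5), Add(40, Mul(Rational(1, 3), Pow(138, Rational(1, 2))))), -1) = Pow(Add(Rational(159, 5), Mul(Rational(1, 3), Pow(138, Rational(1, 2)))), -1)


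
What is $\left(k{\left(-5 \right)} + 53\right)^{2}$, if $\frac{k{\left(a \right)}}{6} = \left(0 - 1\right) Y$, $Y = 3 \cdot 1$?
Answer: $1225$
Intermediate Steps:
$Y = 3$
$k{\left(a \right)} = -18$ ($k{\left(a \right)} = 6 \left(0 - 1\right) 3 = 6 \left(\left(-1\right) 3\right) = 6 \left(-3\right) = -18$)
$\left(k{\left(-5 \right)} + 53\right)^{2} = \left(-18 + 53\right)^{2} = 35^{2} = 1225$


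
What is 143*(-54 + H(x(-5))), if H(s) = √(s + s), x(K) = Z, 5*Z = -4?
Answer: -7722 + 286*I*√10/5 ≈ -7722.0 + 180.88*I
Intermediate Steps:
Z = -⅘ (Z = (⅕)*(-4) = -⅘ ≈ -0.80000)
x(K) = -⅘
H(s) = √2*√s (H(s) = √(2*s) = √2*√s)
143*(-54 + H(x(-5))) = 143*(-54 + √2*√(-⅘)) = 143*(-54 + √2*(2*I*√5/5)) = 143*(-54 + 2*I*√10/5) = -7722 + 286*I*√10/5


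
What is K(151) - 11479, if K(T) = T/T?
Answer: -11478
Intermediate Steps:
K(T) = 1
K(151) - 11479 = 1 - 11479 = -11478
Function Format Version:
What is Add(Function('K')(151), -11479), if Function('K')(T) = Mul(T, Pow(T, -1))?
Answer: -11478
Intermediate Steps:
Function('K')(T) = 1
Add(Function('K')(151), -11479) = Add(1, -11479) = -11478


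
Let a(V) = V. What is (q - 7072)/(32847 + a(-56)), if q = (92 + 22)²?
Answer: 5924/32791 ≈ 0.18066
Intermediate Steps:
q = 12996 (q = 114² = 12996)
(q - 7072)/(32847 + a(-56)) = (12996 - 7072)/(32847 - 56) = 5924/32791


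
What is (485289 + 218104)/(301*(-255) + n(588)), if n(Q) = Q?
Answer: -703393/76167 ≈ -9.2349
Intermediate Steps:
(485289 + 218104)/(301*(-255) + n(588)) = (485289 + 218104)/(301*(-255) + 588) = 703393/(-76755 + 588) = 703393/(-76167) = 703393*(-1/76167) = -703393/76167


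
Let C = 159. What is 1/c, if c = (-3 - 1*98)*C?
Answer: -1/16059 ≈ -6.2270e-5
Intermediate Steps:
c = -16059 (c = (-3 - 1*98)*159 = (-3 - 98)*159 = -101*159 = -16059)
1/c = 1/(-16059) = -1/16059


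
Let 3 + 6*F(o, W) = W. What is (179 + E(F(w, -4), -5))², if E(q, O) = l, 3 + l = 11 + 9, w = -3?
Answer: 38416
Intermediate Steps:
l = 17 (l = -3 + (11 + 9) = -3 + 20 = 17)
F(o, W) = -½ + W/6
E(q, O) = 17
(179 + E(F(w, -4), -5))² = (179 + 17)² = 196² = 38416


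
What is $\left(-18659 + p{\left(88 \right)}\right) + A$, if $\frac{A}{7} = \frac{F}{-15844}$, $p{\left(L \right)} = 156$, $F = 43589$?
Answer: $- \frac{293466655}{15844} \approx -18522.0$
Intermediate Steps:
$A = - \frac{305123}{15844}$ ($A = 7 \frac{43589}{-15844} = 7 \cdot 43589 \left(- \frac{1}{15844}\right) = 7 \left(- \frac{43589}{15844}\right) = - \frac{305123}{15844} \approx -19.258$)
$\left(-18659 + p{\left(88 \right)}\right) + A = \left(-18659 + 156\right) - \frac{305123}{15844} = -18503 - \frac{305123}{15844} = - \frac{293466655}{15844}$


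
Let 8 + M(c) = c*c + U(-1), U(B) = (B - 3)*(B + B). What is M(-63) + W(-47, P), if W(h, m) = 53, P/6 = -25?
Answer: 4022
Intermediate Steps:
U(B) = 2*B*(-3 + B) (U(B) = (-3 + B)*(2*B) = 2*B*(-3 + B))
P = -150 (P = 6*(-25) = -150)
M(c) = c**2 (M(c) = -8 + (c*c + 2*(-1)*(-3 - 1)) = -8 + (c**2 + 2*(-1)*(-4)) = -8 + (c**2 + 8) = -8 + (8 + c**2) = c**2)
M(-63) + W(-47, P) = (-63)**2 + 53 = 3969 + 53 = 4022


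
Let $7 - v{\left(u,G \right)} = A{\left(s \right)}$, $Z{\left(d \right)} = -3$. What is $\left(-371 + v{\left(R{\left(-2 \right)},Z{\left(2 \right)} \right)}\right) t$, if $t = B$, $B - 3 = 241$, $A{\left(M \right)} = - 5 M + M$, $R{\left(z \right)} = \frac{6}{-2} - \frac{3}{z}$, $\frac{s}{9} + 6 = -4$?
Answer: $-176656$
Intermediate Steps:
$s = -90$ ($s = -54 + 9 \left(-4\right) = -54 - 36 = -90$)
$R{\left(z \right)} = -3 - \frac{3}{z}$ ($R{\left(z \right)} = 6 \left(- \frac{1}{2}\right) - \frac{3}{z} = -3 - \frac{3}{z}$)
$A{\left(M \right)} = - 4 M$
$B = 244$ ($B = 3 + 241 = 244$)
$v{\left(u,G \right)} = -353$ ($v{\left(u,G \right)} = 7 - \left(-4\right) \left(-90\right) = 7 - 360 = -353$)
$t = 244$
$\left(-371 + v{\left(R{\left(-2 \right)},Z{\left(2 \right)} \right)}\right) t = \left(-371 - 353\right) 244 = \left(-724\right) 244 = -176656$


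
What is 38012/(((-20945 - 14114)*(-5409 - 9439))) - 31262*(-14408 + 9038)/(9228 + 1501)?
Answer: 21847338539633207/1396261416832 ≈ 15647.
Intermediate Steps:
38012/(((-20945 - 14114)*(-5409 - 9439))) - 31262*(-14408 + 9038)/(9228 + 1501) = 38012/((-35059*(-14848))) - 31262/(10729/(-5370)) = 38012/520556032 - 31262/(10729*(-1/5370)) = 38012*(1/520556032) - 31262/(-10729/5370) = 9503/130139008 - 31262*(-5370/10729) = 9503/130139008 + 167876940/10729 = 21847338539633207/1396261416832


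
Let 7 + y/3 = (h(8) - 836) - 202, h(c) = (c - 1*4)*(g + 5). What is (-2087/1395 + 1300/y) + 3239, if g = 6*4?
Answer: 4195054922/1295955 ≈ 3237.0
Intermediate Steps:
g = 24
h(c) = -116 + 29*c (h(c) = (c - 1*4)*(24 + 5) = (c - 4)*29 = (-4 + c)*29 = -116 + 29*c)
y = -2787 (y = -21 + 3*(((-116 + 29*8) - 836) - 202) = -21 + 3*(((-116 + 232) - 836) - 202) = -21 + 3*((116 - 836) - 202) = -21 + 3*(-720 - 202) = -21 + 3*(-922) = -21 - 2766 = -2787)
(-2087/1395 + 1300/y) + 3239 = (-2087/1395 + 1300/(-2787)) + 3239 = (-2087*1/1395 + 1300*(-1/2787)) + 3239 = (-2087/1395 - 1300/2787) + 3239 = -2543323/1295955 + 3239 = 4195054922/1295955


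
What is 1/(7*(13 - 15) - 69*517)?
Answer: -1/35687 ≈ -2.8021e-5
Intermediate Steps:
1/(7*(13 - 15) - 69*517) = 1/(7*(-2) - 35673) = 1/(-14 - 35673) = 1/(-35687) = -1/35687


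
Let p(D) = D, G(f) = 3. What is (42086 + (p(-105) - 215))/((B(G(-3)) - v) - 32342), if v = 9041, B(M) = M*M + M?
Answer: -41766/41371 ≈ -1.0095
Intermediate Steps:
B(M) = M + M² (B(M) = M² + M = M + M²)
(42086 + (p(-105) - 215))/((B(G(-3)) - v) - 32342) = (42086 + (-105 - 215))/((3*(1 + 3) - 1*9041) - 32342) = (42086 - 320)/((3*4 - 9041) - 32342) = 41766/((12 - 9041) - 32342) = 41766/(-9029 - 32342) = 41766/(-41371) = 41766*(-1/41371) = -41766/41371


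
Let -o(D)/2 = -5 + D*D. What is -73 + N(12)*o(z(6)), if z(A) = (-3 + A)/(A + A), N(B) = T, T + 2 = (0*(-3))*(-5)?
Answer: -371/4 ≈ -92.750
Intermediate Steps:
T = -2 (T = -2 + (0*(-3))*(-5) = -2 + 0*(-5) = -2 + 0 = -2)
N(B) = -2
z(A) = (-3 + A)/(2*A) (z(A) = (-3 + A)/((2*A)) = (-3 + A)*(1/(2*A)) = (-3 + A)/(2*A))
o(D) = 10 - 2*D² (o(D) = -2*(-5 + D*D) = -2*(-5 + D²) = 10 - 2*D²)
-73 + N(12)*o(z(6)) = -73 - 2*(10 - 2*(-3 + 6)²/144) = -73 - 2*(10 - 2*((½)*(⅙)*3)²) = -73 - 2*(10 - 2*(¼)²) = -73 - 2*(10 - 2*1/16) = -73 - 2*(10 - ⅛) = -73 - 2*79/8 = -73 - 79/4 = -371/4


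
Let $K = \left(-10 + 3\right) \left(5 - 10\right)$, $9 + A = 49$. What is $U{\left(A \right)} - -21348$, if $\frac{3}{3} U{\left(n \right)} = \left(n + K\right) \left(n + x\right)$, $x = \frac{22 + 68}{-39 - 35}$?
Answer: $\frac{897501}{37} \approx 24257.0$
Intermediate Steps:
$x = - \frac{45}{37}$ ($x = \frac{90}{-74} = 90 \left(- \frac{1}{74}\right) = - \frac{45}{37} \approx -1.2162$)
$A = 40$ ($A = -9 + 49 = 40$)
$K = 35$ ($K = \left(-7\right) \left(-5\right) = 35$)
$U{\left(n \right)} = \left(35 + n\right) \left(- \frac{45}{37} + n\right)$ ($U{\left(n \right)} = \left(n + 35\right) \left(n - \frac{45}{37}\right) = \left(35 + n\right) \left(- \frac{45}{37} + n\right)$)
$U{\left(A \right)} - -21348 = \left(- \frac{1575}{37} + 40^{2} + \frac{1250}{37} \cdot 40\right) - -21348 = \left(- \frac{1575}{37} + 1600 + \frac{50000}{37}\right) + 21348 = \frac{107625}{37} + 21348 = \frac{897501}{37}$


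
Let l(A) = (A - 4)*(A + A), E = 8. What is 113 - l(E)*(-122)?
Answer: 7921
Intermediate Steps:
l(A) = 2*A*(-4 + A) (l(A) = (-4 + A)*(2*A) = 2*A*(-4 + A))
113 - l(E)*(-122) = 113 - 2*8*(-4 + 8)*(-122) = 113 - 2*8*4*(-122) = 113 - 1*64*(-122) = 113 - 64*(-122) = 113 + 7808 = 7921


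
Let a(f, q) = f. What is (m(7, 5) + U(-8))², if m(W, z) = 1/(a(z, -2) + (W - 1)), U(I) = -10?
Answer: 11881/121 ≈ 98.190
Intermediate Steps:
m(W, z) = 1/(-1 + W + z) (m(W, z) = 1/(z + (W - 1)) = 1/(z + (-1 + W)) = 1/(-1 + W + z))
(m(7, 5) + U(-8))² = (1/(-1 + 7 + 5) - 10)² = (1/11 - 10)² = (-109/11)² = 11881/121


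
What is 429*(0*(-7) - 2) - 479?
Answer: -1337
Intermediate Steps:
429*(0*(-7) - 2) - 479 = 429*(0 - 2) - 479 = 429*(-2) - 479 = -858 - 479 = -1337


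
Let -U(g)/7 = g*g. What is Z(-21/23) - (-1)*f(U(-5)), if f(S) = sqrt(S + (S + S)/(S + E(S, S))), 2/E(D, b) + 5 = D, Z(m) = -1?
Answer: -1 + 5*I*sqrt(1716811747)/15751 ≈ -1.0 + 13.153*I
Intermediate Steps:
E(D, b) = 2/(-5 + D)
U(g) = -7*g**2 (U(g) = -7*g*g = -7*g**2)
f(S) = sqrt(S + 2*S/(S + 2/(-5 + S))) (f(S) = sqrt(S + (S + S)/(S + 2/(-5 + S))) = sqrt(S + (2*S)/(S + 2/(-5 + S))) = sqrt(S + 2*S/(S + 2/(-5 + S))))
Z(-21/23) - (-1)*f(U(-5)) = -1 - (-1)*sqrt((-7*(-5)**2)*(2 + (-5 - 7*(-5)**2)*(2 - 7*(-5)**2))/(2 + (-7*(-5)**2)*(-5 - 7*(-5)**2))) = -1 - (-1)*sqrt((-7*25)*(2 + (-5 - 7*25)*(2 - 7*25))/(2 + (-7*25)*(-5 - 7*25))) = -1 - (-1)*sqrt(-175*(2 + (-5 - 175)*(2 - 175))/(2 - 175*(-5 - 175))) = -1 - (-1)*sqrt(-175*(2 - 180*(-173))/(2 - 175*(-180))) = -1 - (-1)*sqrt(-175*(2 + 31140)/(2 + 31500)) = -1 - (-1)*sqrt(-175*31142/31502) = -1 - (-1)*sqrt(-175*1/31502*31142) = -1 - (-1)*sqrt(-2724925/15751) = -1 - (-1)*5*I*sqrt(1716811747)/15751 = -1 - (-5)*I*sqrt(1716811747)/15751 = -1 + 5*I*sqrt(1716811747)/15751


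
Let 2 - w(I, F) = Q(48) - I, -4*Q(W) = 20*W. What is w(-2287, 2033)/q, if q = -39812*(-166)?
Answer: -2045/6608792 ≈ -0.00030944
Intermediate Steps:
q = 6608792
Q(W) = -5*W
w(I, F) = 242 + I (w(I, F) = 2 - (-5*48 - I) = 2 - (-240 - I) = 2 + (240 + I) = 242 + I)
w(-2287, 2033)/q = (242 - 2287)/6608792 = -2045*1/6608792 = -2045/6608792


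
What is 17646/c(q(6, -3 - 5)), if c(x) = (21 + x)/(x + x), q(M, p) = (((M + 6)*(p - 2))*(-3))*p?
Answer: 33880320/953 ≈ 35551.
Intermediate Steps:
q(M, p) = -3*p*(-2 + p)*(6 + M) (q(M, p) = (((6 + M)*(-2 + p))*(-3))*p = (((-2 + p)*(6 + M))*(-3))*p = (-3*(-2 + p)*(6 + M))*p = -3*p*(-2 + p)*(6 + M))
c(x) = (21 + x)/(2*x) (c(x) = (21 + x)/((2*x)) = (21 + x)*(1/(2*x)) = (21 + x)/(2*x))
17646/c(q(6, -3 - 5)) = 17646/(((21 + 3*(-3 - 5)*(12 - 6*(-3 - 5) + 2*6 - 1*6*(-3 - 5)))/(2*((3*(-3 - 5)*(12 - 6*(-3 - 5) + 2*6 - 1*6*(-3 - 5))))))) = 17646/(((21 + 3*(-8)*(12 - 6*(-8) + 12 - 1*6*(-8)))/(2*((3*(-8)*(12 - 6*(-8) + 12 - 1*6*(-8))))))) = 17646/(((21 + 3*(-8)*(12 + 48 + 12 + 48))/(2*((3*(-8)*(12 + 48 + 12 + 48)))))) = 17646/(((21 + 3*(-8)*120)/(2*((3*(-8)*120))))) = 17646/(((½)*(21 - 2880)/(-2880))) = 17646/(((½)*(-1/2880)*(-2859))) = 17646/(953/1920) = 17646*(1920/953) = 33880320/953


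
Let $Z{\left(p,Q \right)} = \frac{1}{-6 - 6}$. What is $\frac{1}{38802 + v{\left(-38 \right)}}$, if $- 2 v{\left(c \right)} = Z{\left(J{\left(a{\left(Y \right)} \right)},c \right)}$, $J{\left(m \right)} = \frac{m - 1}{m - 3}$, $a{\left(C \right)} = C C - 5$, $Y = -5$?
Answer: $\frac{24}{931249} \approx 2.5772 \cdot 10^{-5}$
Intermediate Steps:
$a{\left(C \right)} = -5 + C^{2}$ ($a{\left(C \right)} = C^{2} - 5 = -5 + C^{2}$)
$J{\left(m \right)} = \frac{-1 + m}{-3 + m}$
$Z{\left(p,Q \right)} = - \frac{1}{12}$ ($Z{\left(p,Q \right)} = \frac{1}{-12} = - \frac{1}{12}$)
$v{\left(c \right)} = \frac{1}{24}$ ($v{\left(c \right)} = \left(- \frac{1}{2}\right) \left(- \frac{1}{12}\right) = \frac{1}{24}$)
$\frac{1}{38802 + v{\left(-38 \right)}} = \frac{1}{38802 + \frac{1}{24}} = \frac{1}{\frac{931249}{24}} = \frac{24}{931249}$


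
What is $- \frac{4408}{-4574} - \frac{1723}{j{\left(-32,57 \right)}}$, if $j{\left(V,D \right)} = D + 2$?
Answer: $- \frac{3810465}{134933} \approx -28.24$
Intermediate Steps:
$j{\left(V,D \right)} = 2 + D$
$- \frac{4408}{-4574} - \frac{1723}{j{\left(-32,57 \right)}} = - \frac{4408}{-4574} - \frac{1723}{2 + 57} = \left(-4408\right) \left(- \frac{1}{4574}\right) - \frac{1723}{59} = \frac{2204}{2287} - \frac{1723}{59} = - \frac{3810465}{134933}$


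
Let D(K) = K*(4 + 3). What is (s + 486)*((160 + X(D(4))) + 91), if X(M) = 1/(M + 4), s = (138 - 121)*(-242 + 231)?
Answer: 2401867/32 ≈ 75058.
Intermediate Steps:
s = -187 (s = 17*(-11) = -187)
D(K) = 7*K (D(K) = K*7 = 7*K)
X(M) = 1/(4 + M)
(s + 486)*((160 + X(D(4))) + 91) = (-187 + 486)*((160 + 1/(4 + 7*4)) + 91) = 299*((160 + 1/(4 + 28)) + 91) = 299*((160 + 1/32) + 91) = 299*(5121/32 + 91) = 299*(8033/32) = 2401867/32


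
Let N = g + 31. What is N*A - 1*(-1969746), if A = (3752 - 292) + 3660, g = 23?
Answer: 2354226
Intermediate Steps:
A = 7120 (A = 3460 + 3660 = 7120)
N = 54 (N = 23 + 31 = 54)
N*A - 1*(-1969746) = 54*7120 - 1*(-1969746) = 384480 + 1969746 = 2354226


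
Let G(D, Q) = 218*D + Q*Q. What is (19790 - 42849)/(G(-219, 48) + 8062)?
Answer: 23059/37376 ≈ 0.61695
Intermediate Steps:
G(D, Q) = Q² + 218*D (G(D, Q) = 218*D + Q² = Q² + 218*D)
(19790 - 42849)/(G(-219, 48) + 8062) = (19790 - 42849)/((48² + 218*(-219)) + 8062) = -23059/((2304 - 47742) + 8062) = -23059/(-45438 + 8062) = -23059/(-37376) = -23059*(-1/37376) = 23059/37376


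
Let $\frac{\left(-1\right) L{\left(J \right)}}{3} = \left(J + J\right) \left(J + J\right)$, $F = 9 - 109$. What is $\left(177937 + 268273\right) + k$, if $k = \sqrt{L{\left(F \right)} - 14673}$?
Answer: $446210 + 11 i \sqrt{1113} \approx 4.4621 \cdot 10^{5} + 366.98 i$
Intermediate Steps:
$F = -100$
$L{\left(J \right)} = - 12 J^{2}$ ($L{\left(J \right)} = - 3 \left(J + J\right) \left(J + J\right) = - 3 \cdot 2 J 2 J = - 3 \cdot 4 J^{2} = - 12 J^{2}$)
$k = 11 i \sqrt{1113}$ ($k = \sqrt{- 12 \left(-100\right)^{2} - 14673} = \sqrt{\left(-12\right) 10000 - 14673} = \sqrt{-120000 - 14673} = \sqrt{-134673} = 11 i \sqrt{1113} \approx 366.98 i$)
$\left(177937 + 268273\right) + k = \left(177937 + 268273\right) + 11 i \sqrt{1113} = 446210 + 11 i \sqrt{1113}$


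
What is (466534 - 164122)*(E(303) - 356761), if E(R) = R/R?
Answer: -107888505120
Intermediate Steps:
E(R) = 1
(466534 - 164122)*(E(303) - 356761) = (466534 - 164122)*(1 - 356761) = 302412*(-356760) = -107888505120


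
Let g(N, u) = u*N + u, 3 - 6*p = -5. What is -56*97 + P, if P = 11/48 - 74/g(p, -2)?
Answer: -1819747/336 ≈ -5415.9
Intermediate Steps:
p = 4/3 (p = 1/2 - 1/6*(-5) = 1/2 + 5/6 = 4/3 ≈ 1.3333)
g(N, u) = u + N*u (g(N, u) = N*u + u = u + N*u)
P = 5405/336 (P = 11/48 - 74*(-1/(2*(1 + 4/3))) = 11*(1/48) - 74/((-2*7/3)) = 11/48 - 74/(-14/3) = 11/48 - 74*(-3/14) = 11/48 + 111/7 = 5405/336 ≈ 16.086)
-56*97 + P = -56*97 + 5405/336 = -5432 + 5405/336 = -1819747/336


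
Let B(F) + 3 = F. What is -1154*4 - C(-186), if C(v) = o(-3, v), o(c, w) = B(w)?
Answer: -4427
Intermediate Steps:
B(F) = -3 + F
o(c, w) = -3 + w
C(v) = -3 + v
-1154*4 - C(-186) = -1154*4 - (-3 - 186) = -4616 - 1*(-189) = -4616 + 189 = -4427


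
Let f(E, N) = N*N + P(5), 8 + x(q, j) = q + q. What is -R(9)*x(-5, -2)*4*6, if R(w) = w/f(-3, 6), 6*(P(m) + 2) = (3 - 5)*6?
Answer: 243/2 ≈ 121.50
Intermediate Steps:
P(m) = -4 (P(m) = -2 + ((3 - 5)*6)/6 = -2 + (-2*6)/6 = -2 + (⅙)*(-12) = -2 - 2 = -4)
x(q, j) = -8 + 2*q (x(q, j) = -8 + (q + q) = -8 + 2*q)
f(E, N) = -4 + N² (f(E, N) = N*N - 4 = N² - 4 = -4 + N²)
R(w) = w/32 (R(w) = w/(-4 + 6²) = w/(-4 + 36) = w/32)
-R(9)*x(-5, -2)*4*6 = -((1/32)*9)*(-8 + 2*(-5))*4*6 = -9*(-8 - 10)/32*24 = -(9/32)*(-18)*24 = -(-81)*24/16 = -1*(-243/2) = 243/2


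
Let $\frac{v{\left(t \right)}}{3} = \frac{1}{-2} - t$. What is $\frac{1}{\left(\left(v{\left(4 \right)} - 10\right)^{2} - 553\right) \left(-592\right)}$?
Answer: $\frac{1}{444} \approx 0.0022523$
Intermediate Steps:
$v{\left(t \right)} = - \frac{3}{2} - 3 t$ ($v{\left(t \right)} = 3 \left(\frac{1}{-2} - t\right) = 3 \left(- \frac{1}{2} - t\right) = - \frac{3}{2} - 3 t$)
$\frac{1}{\left(\left(v{\left(4 \right)} - 10\right)^{2} - 553\right) \left(-592\right)} = \frac{1}{\left(\left(\left(- \frac{3}{2} - 12\right) - 10\right)^{2} - 553\right) \left(-592\right)} = \frac{1}{\left(\left(- \frac{3}{2} - 12\right) - 10\right)^{2} - 553} \left(- \frac{1}{592}\right) = \frac{1}{\left(- \frac{27}{2} - 10\right)^{2} - 553} \left(- \frac{1}{592}\right) = \frac{1}{\left(- \frac{47}{2}\right)^{2} - 553} \left(- \frac{1}{592}\right) = \frac{1}{\frac{2209}{4} - 553} \left(- \frac{1}{592}\right) = \frac{1}{- \frac{3}{4}} \left(- \frac{1}{592}\right) = \left(- \frac{4}{3}\right) \left(- \frac{1}{592}\right) = \frac{1}{444}$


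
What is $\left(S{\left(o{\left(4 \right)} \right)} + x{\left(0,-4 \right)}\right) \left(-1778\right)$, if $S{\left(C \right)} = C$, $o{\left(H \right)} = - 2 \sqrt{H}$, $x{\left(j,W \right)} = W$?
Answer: $14224$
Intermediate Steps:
$\left(S{\left(o{\left(4 \right)} \right)} + x{\left(0,-4 \right)}\right) \left(-1778\right) = \left(- 2 \sqrt{4} - 4\right) \left(-1778\right) = \left(\left(-2\right) 2 - 4\right) \left(-1778\right) = \left(-4 - 4\right) \left(-1778\right) = \left(-8\right) \left(-1778\right) = 14224$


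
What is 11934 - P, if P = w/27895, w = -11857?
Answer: 332910787/27895 ≈ 11934.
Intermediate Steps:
P = -11857/27895 ≈ -0.42506
11934 - P = 11934 - 1*(-11857/27895) = 11934 + 11857/27895 = 332910787/27895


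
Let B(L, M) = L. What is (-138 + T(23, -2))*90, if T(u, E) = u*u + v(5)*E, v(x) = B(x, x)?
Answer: 34290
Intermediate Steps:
v(x) = x
T(u, E) = u² + 5*E (T(u, E) = u*u + 5*E = u² + 5*E)
(-138 + T(23, -2))*90 = (-138 + (23² + 5*(-2)))*90 = (-138 + (529 - 10))*90 = (-138 + 519)*90 = 381*90 = 34290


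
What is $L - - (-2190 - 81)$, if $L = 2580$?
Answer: $309$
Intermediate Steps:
$L - - (-2190 - 81) = 2580 - - (-2190 - 81) = 2580 - \left(-1\right) \left(-2271\right) = 2580 - 2271 = 309$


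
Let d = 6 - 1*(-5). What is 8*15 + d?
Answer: 131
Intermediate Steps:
d = 11 (d = 6 + 5 = 11)
8*15 + d = 8*15 + 11 = 120 + 11 = 131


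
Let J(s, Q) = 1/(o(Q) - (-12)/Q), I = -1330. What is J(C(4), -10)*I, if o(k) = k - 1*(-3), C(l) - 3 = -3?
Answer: 6650/41 ≈ 162.20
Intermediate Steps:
C(l) = 0 (C(l) = 3 - 3 = 0)
o(k) = 3 + k (o(k) = k + 3 = 3 + k)
J(s, Q) = 1/(3 + Q + 12/Q) (J(s, Q) = 1/((3 + Q) - (-12)/Q) = 1/((3 + Q) + 12/Q) = 1/(3 + Q + 12/Q))
J(C(4), -10)*I = -10/(12 - 10*(3 - 10))*(-1330) = -10/(12 - 10*(-7))*(-1330) = -10/(12 + 70)*(-1330) = -10/82*(-1330) = -10*1/82*(-1330) = -5/41*(-1330) = 6650/41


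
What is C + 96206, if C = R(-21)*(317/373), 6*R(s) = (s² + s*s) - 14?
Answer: 107792092/1119 ≈ 96329.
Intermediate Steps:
R(s) = -7/3 + s²/3 (R(s) = ((s² + s*s) - 14)/6 = ((s² + s²) - 14)/6 = (2*s² - 14)/6 = (-14 + 2*s²)/6 = -7/3 + s²/3)
C = 137578/1119 (C = (-7/3 + (⅓)*(-21)²)*(317/373) = (-7/3 + (⅓)*441)*(317*(1/373)) = (-7/3 + 147)*(317/373) = (434/3)*(317/373) = 137578/1119 ≈ 122.95)
C + 96206 = 137578/1119 + 96206 = 107792092/1119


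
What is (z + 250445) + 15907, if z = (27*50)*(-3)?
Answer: 262302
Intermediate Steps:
z = -4050 (z = 1350*(-3) = -4050)
(z + 250445) + 15907 = (-4050 + 250445) + 15907 = 246395 + 15907 = 262302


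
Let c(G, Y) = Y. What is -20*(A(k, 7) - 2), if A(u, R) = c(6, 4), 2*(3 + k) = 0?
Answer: -40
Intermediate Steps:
k = -3 (k = -3 + (½)*0 = -3 + 0 = -3)
A(u, R) = 4
-20*(A(k, 7) - 2) = -20*(4 - 2) = -20*2 = -40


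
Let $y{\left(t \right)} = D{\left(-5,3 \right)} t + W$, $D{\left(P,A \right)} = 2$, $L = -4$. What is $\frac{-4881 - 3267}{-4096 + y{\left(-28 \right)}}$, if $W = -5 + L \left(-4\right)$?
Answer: $\frac{8148}{4141} \approx 1.9676$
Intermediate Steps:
$W = 11$ ($W = -5 - -16 = -5 + 16 = 11$)
$y{\left(t \right)} = 11 + 2 t$ ($y{\left(t \right)} = 2 t + 11 = 11 + 2 t$)
$\frac{-4881 - 3267}{-4096 + y{\left(-28 \right)}} = \frac{-4881 - 3267}{-4096 + \left(11 + 2 \left(-28\right)\right)} = - \frac{8148}{-4096 + \left(11 - 56\right)} = - \frac{8148}{-4096 - 45} = - \frac{8148}{-4141} = \left(-8148\right) \left(- \frac{1}{4141}\right) = \frac{8148}{4141}$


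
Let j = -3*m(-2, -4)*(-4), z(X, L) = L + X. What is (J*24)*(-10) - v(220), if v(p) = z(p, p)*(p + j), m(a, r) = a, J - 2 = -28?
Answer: -80000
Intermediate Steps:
J = -26 (J = 2 - 28 = -26)
j = -24 (j = -3*(-2)*(-4) = 6*(-4) = -24)
v(p) = 2*p*(-24 + p) (v(p) = (p + p)*(p - 24) = (2*p)*(-24 + p) = 2*p*(-24 + p))
(J*24)*(-10) - v(220) = -26*24*(-10) - 2*220*(-24 + 220) = -624*(-10) - 2*220*196 = 6240 - 1*86240 = 6240 - 86240 = -80000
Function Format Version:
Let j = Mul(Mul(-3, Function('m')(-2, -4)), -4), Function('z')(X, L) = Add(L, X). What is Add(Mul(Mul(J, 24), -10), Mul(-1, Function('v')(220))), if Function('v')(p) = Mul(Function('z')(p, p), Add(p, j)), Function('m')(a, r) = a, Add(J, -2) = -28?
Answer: -80000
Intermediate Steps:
J = -26 (J = Add(2, -28) = -26)
j = -24 (j = Mul(Mul(-3, -2), -4) = Mul(6, -4) = -24)
Function('v')(p) = Mul(2, p, Add(-24, p)) (Function('v')(p) = Mul(Add(p, p), Add(p, -24)) = Mul(Mul(2, p), Add(-24, p)) = Mul(2, p, Add(-24, p)))
Add(Mul(Mul(J, 24), -10), Mul(-1, Function('v')(220))) = Add(Mul(Mul(-26, 24), -10), Mul(-1, Mul(2, 220, Add(-24, 220)))) = Add(Mul(-624, -10), Mul(-1, Mul(2, 220, 196))) = Add(6240, Mul(-1, 86240)) = Add(6240, -86240) = -80000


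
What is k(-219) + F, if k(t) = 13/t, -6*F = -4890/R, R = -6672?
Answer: -29469/162352 ≈ -0.18151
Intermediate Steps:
F = -815/6672 (F = -(-815)/(-6672) = -(-815)*(-1)/6672 = -⅙*815/1112 = -815/6672 ≈ -0.12215)
k(-219) + F = 13/(-219) - 815/6672 = 13*(-1/219) - 815/6672 = -13/219 - 815/6672 = -29469/162352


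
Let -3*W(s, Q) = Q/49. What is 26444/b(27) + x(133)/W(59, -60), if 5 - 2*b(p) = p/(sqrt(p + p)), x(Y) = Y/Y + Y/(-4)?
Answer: 42165017/1840 + 158664*sqrt(6)/23 ≈ 39813.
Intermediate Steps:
W(s, Q) = -Q/147 (W(s, Q) = -Q/(3*49) = -Q/147)
x(Y) = 1 - Y/4 (x(Y) = 1 + Y*(-1/4) = 1 - Y/4)
b(p) = 5/2 - sqrt(2)*sqrt(p)/4 (b(p) = 5/2 - p/(2*(sqrt(p + p))) = 5/2 - p/(2*(sqrt(2*p))) = 5/2 - p/(2*(sqrt(2)*sqrt(p))) = 5/2 - p*sqrt(2)/(2*sqrt(p))/2 = 5/2 - sqrt(2)*sqrt(p)/4)
26444/b(27) + x(133)/W(59, -60) = 26444/(5/2 - sqrt(2)*sqrt(27)/4) + (1 - 1/4*133)/((-1/147*(-60))) = 26444/(5/2 - sqrt(2)*3*sqrt(3)/4) + (1 - 133/4)/(20/49) = 26444/(5/2 - 3*sqrt(6)/4) - 129/4*49/20 = 26444/(5/2 - 3*sqrt(6)/4) - 6321/80 = -6321/80 + 26444/(5/2 - 3*sqrt(6)/4)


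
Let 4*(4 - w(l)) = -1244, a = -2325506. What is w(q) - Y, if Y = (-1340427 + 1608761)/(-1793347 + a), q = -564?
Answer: 1297707029/4118853 ≈ 315.06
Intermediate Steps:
w(l) = 315 (w(l) = 4 - ¼*(-1244) = 4 + 311 = 315)
Y = -268334/4118853 (Y = (-1340427 + 1608761)/(-1793347 - 2325506) = 268334/(-4118853) = 268334*(-1/4118853) = -268334/4118853 ≈ -0.065148)
w(q) - Y = 315 - 1*(-268334/4118853) = 315 + 268334/4118853 = 1297707029/4118853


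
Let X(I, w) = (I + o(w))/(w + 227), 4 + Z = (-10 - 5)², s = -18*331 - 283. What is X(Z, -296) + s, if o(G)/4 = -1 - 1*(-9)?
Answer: -18734/3 ≈ -6244.7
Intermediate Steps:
s = -6241 (s = -5958 - 283 = -6241)
Z = 221 (Z = -4 + (-10 - 5)² = -4 + (-15)² = -4 + 225 = 221)
o(G) = 32 (o(G) = 4*(-1 - 1*(-9)) = 4*(-1 + 9) = 4*8 = 32)
X(I, w) = (32 + I)/(227 + w) (X(I, w) = (I + 32)/(w + 227) = (32 + I)/(227 + w))
X(Z, -296) + s = (32 + 221)/(227 - 296) - 6241 = 253/(-69) - 6241 = -1/69*253 - 6241 = -11/3 - 6241 = -18734/3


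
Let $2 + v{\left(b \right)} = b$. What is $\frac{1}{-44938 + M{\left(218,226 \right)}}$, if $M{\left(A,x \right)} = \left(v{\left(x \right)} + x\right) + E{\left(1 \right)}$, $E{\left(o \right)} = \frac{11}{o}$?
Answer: $- \frac{1}{44477} \approx -2.2484 \cdot 10^{-5}$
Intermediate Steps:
$v{\left(b \right)} = -2 + b$
$M{\left(A,x \right)} = 9 + 2 x$ ($M{\left(A,x \right)} = \left(\left(-2 + x\right) + x\right) + \frac{11}{1} = \left(-2 + 2 x\right) + 11 \cdot 1 = \left(-2 + 2 x\right) + 11 = 9 + 2 x$)
$\frac{1}{-44938 + M{\left(218,226 \right)}} = \frac{1}{-44938 + \left(9 + 2 \cdot 226\right)} = \frac{1}{-44938 + \left(9 + 452\right)} = \frac{1}{-44938 + 461} = \frac{1}{-44477} = - \frac{1}{44477}$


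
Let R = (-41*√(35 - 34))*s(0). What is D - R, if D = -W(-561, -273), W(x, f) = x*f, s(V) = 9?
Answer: -152784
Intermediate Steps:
W(x, f) = f*x
R = -369 (R = -41*√(35 - 34)*9 = -41*√1*9 = -41*1*9 = -41*9 = -369)
D = -153153 (D = -(-273)*(-561) = -1*153153 = -153153)
D - R = -153153 - 1*(-369) = -153153 + 369 = -152784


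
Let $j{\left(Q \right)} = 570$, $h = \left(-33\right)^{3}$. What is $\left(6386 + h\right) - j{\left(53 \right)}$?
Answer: $-30121$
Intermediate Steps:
$h = -35937$
$\left(6386 + h\right) - j{\left(53 \right)} = \left(6386 - 35937\right) - 570 = -29551 - 570 = -30121$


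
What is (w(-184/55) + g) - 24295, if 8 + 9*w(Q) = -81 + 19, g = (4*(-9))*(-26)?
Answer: -210301/9 ≈ -23367.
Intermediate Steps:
g = 936 (g = -36*(-26) = 936)
w(Q) = -70/9 (w(Q) = -8/9 + (-81 + 19)/9 = -8/9 + (⅑)*(-62) = -8/9 - 62/9 = -70/9)
(w(-184/55) + g) - 24295 = (-70/9 + 936) - 24295 = 8354/9 - 24295 = -210301/9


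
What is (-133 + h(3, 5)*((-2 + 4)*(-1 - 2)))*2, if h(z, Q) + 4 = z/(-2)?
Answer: -200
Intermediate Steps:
h(z, Q) = -4 - z/2 (h(z, Q) = -4 + z/(-2) = -4 + z*(-½) = -4 - z/2)
(-133 + h(3, 5)*((-2 + 4)*(-1 - 2)))*2 = (-133 + (-4 - ½*3)*((-2 + 4)*(-1 - 2)))*2 = (-133 + (-4 - 3/2)*(2*(-3)))*2 = (-133 - 11/2*(-6))*2 = (-133 + 33)*2 = -100*2 = -200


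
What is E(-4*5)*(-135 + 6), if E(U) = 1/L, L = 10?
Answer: -129/10 ≈ -12.900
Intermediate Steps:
E(U) = ⅒ (E(U) = 1/10 = ⅒)
E(-4*5)*(-135 + 6) = (-135 + 6)/10 = (⅒)*(-129) = -129/10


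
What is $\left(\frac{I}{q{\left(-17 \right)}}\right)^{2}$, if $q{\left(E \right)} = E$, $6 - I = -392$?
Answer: $\frac{158404}{289} \approx 548.11$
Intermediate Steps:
$I = 398$ ($I = 6 - -392 = 6 + 392 = 398$)
$\left(\frac{I}{q{\left(-17 \right)}}\right)^{2} = \left(\frac{398}{-17}\right)^{2} = \left(398 \left(- \frac{1}{17}\right)\right)^{2} = \left(- \frac{398}{17}\right)^{2} = \frac{158404}{289}$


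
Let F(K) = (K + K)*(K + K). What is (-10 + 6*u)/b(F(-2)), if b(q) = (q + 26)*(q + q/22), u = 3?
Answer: 11/966 ≈ 0.011387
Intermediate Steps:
F(K) = 4*K² (F(K) = (2*K)*(2*K) = 4*K²)
b(q) = 23*q*(26 + q)/22 (b(q) = (26 + q)*(q + q*(1/22)) = (26 + q)*(q + q/22) = (26 + q)*(23*q/22) = 23*q*(26 + q)/22)
(-10 + 6*u)/b(F(-2)) = (-10 + 6*3)/((23*(4*(-2)²)*(26 + 4*(-2)²)/22)) = (-10 + 18)/((23*(4*4)*(26 + 4*4)/22)) = 8/(((23/22)*16*(26 + 16))) = 8/(((23/22)*16*42)) = 8/(7728/11) = 8*(11/7728) = 11/966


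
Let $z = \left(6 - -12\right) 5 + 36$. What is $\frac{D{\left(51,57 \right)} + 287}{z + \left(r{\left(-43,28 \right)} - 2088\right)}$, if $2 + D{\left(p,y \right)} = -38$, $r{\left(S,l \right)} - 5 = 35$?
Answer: $- \frac{247}{1922} \approx -0.12851$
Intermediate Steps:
$r{\left(S,l \right)} = 40$ ($r{\left(S,l \right)} = 5 + 35 = 40$)
$D{\left(p,y \right)} = -40$ ($D{\left(p,y \right)} = -2 - 38 = -40$)
$z = 126$ ($z = \left(6 + 12\right) 5 + 36 = 18 \cdot 5 + 36 = 90 + 36 = 126$)
$\frac{D{\left(51,57 \right)} + 287}{z + \left(r{\left(-43,28 \right)} - 2088\right)} = \frac{-40 + 287}{126 + \left(40 - 2088\right)} = \frac{247}{126 + \left(40 - 2088\right)} = \frac{247}{126 - 2048} = \frac{247}{-1922} = 247 \left(- \frac{1}{1922}\right) = - \frac{247}{1922}$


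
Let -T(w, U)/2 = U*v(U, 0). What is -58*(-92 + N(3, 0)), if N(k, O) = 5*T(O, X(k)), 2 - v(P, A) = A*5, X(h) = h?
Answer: 8816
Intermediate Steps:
v(P, A) = 2 - 5*A (v(P, A) = 2 - A*5 = 2 - 5*A)
T(w, U) = -4*U (T(w, U) = -2*U*(2 - 5*0) = -2*U*(2 + 0) = -2*U*2 = -4*U)
N(k, O) = -20*k (N(k, O) = 5*(-4*k) = -20*k)
-58*(-92 + N(3, 0)) = -58*(-92 - 20*3) = -58*(-92 - 60) = -58*(-152) = 8816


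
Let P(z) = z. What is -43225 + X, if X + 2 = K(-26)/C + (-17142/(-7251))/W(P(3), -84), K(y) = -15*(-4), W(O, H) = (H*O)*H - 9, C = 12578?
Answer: -13902997053793273/321627654567 ≈ -43227.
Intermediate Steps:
W(O, H) = -9 + O*H**2 (W(O, H) = O*H**2 - 9 = -9 + O*H**2)
K(y) = 60
X = -641685134698/321627654567 (X = -2 + (60/12578 + (-17142/(-7251))/(-9 + 3*(-84)**2)) = -2 + (60*(1/12578) + (-17142*(-1/7251))/(-9 + 3*7056)) = -2 + (30/6289 + 5714/(2417*(-9 + 21168))) = -2 + (30/6289 + (5714/2417)/21159) = -2 + (30/6289 + (5714/2417)*(1/21159)) = -2 + (30/6289 + 5714/51141303) = -2 + 1570174436/321627654567 = -641685134698/321627654567 ≈ -1.9951)
-43225 + X = -43225 - 641685134698/321627654567 = -13902997053793273/321627654567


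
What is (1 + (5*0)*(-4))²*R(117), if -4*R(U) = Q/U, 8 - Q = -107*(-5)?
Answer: 527/468 ≈ 1.1261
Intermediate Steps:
Q = -527 (Q = 8 - (-107)*(-5) = 8 - 1*535 = 8 - 535 = -527)
R(U) = 527/(4*U) (R(U) = -(-527)/(4*U) = 527/(4*U))
(1 + (5*0)*(-4))²*R(117) = (1 + (5*0)*(-4))²*((527/4)/117) = (1 + 0*(-4))²*((527/4)*(1/117)) = (1 + 0)²*(527/468) = 1²*(527/468) = 1*(527/468) = 527/468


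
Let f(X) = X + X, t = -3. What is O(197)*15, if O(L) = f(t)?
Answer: -90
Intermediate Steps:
f(X) = 2*X
O(L) = -6 (O(L) = 2*(-3) = -6)
O(197)*15 = -6*15 = -90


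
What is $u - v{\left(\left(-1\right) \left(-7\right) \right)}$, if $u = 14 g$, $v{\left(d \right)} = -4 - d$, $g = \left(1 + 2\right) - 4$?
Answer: $-3$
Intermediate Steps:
$g = -1$ ($g = 3 - 4 = -1$)
$u = -14$ ($u = 14 \left(-1\right) = -14$)
$u - v{\left(\left(-1\right) \left(-7\right) \right)} = -14 - \left(-4 - \left(-1\right) \left(-7\right)\right) = -14 - \left(-4 - 7\right) = -14 - -11 = -14 + 11 = -3$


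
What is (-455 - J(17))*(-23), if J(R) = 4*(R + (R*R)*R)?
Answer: 464025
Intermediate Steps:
J(R) = 4*R + 4*R³ (J(R) = 4*(R + R²*R) = 4*(R + R³) = 4*R + 4*R³)
(-455 - J(17))*(-23) = (-455 - 4*17*(1 + 17²))*(-23) = (-455 - 4*17*(1 + 289))*(-23) = (-455 - 4*17*290)*(-23) = (-455 - 1*19720)*(-23) = (-455 - 19720)*(-23) = -20175*(-23) = 464025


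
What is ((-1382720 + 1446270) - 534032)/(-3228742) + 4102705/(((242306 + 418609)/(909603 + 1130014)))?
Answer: 2701794180446526790/213392401893 ≈ 1.2661e+7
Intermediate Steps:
((-1382720 + 1446270) - 534032)/(-3228742) + 4102705/(((242306 + 418609)/(909603 + 1130014))) = (63550 - 534032)*(-1/3228742) + 4102705/((660915/2039617)) = -470482*(-1/3228742) + 4102705/((660915*(1/2039617))) = 235241/1614371 + 4102705/(660915/2039617) = 235241/1614371 + 4102705*(2039617/660915) = 235241/1614371 + 1673589372797/132183 = 2701794180446526790/213392401893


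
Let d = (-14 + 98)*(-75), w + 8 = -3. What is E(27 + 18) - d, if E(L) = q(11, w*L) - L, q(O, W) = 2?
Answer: 6257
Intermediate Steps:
w = -11 (w = -8 - 3 = -11)
d = -6300 (d = 84*(-75) = -6300)
E(L) = 2 - L
E(27 + 18) - d = (2 - (27 + 18)) - 1*(-6300) = (2 - 1*45) + 6300 = (2 - 45) + 6300 = -43 + 6300 = 6257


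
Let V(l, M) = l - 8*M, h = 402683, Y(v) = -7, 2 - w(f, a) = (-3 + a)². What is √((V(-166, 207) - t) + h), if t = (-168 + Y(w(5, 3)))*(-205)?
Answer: 9*√4506 ≈ 604.14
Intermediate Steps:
w(f, a) = 2 - (-3 + a)²
t = 35875 (t = (-168 - 7)*(-205) = -175*(-205) = 35875)
√((V(-166, 207) - t) + h) = √(((-166 - 8*207) - 1*35875) + 402683) = √(((-166 - 1656) - 35875) + 402683) = √((-1822 - 35875) + 402683) = √(-37697 + 402683) = √364986 = 9*√4506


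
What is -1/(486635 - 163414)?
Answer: -1/323221 ≈ -3.0939e-6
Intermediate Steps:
-1/(486635 - 163414) = -1/323221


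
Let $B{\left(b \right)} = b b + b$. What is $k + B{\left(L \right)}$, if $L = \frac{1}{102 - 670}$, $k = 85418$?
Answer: $\frac{27557896265}{322624} \approx 85418.0$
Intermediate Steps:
$L = - \frac{1}{568}$ ($L = \frac{1}{-568} = - \frac{1}{568} \approx -0.0017606$)
$B{\left(b \right)} = b + b^{2}$ ($B{\left(b \right)} = b^{2} + b = b + b^{2}$)
$k + B{\left(L \right)} = 85418 - \frac{1 - \frac{1}{568}}{568} = 85418 - \frac{567}{322624} = \frac{27557896265}{322624}$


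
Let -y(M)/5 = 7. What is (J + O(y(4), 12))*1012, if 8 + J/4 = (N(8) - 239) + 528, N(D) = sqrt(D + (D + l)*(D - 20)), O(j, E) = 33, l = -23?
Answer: 1170884 + 8096*sqrt(47) ≈ 1.2264e+6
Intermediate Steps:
y(M) = -35 (y(M) = -5*7 = -35)
N(D) = sqrt(D + (-23 + D)*(-20 + D)) (N(D) = sqrt(D + (D - 23)*(D - 20)) = sqrt(D + (-23 + D)*(-20 + D)))
J = 1124 + 8*sqrt(47) (J = -32 + 4*((sqrt(460 + 8**2 - 42*8) - 239) + 528) = -32 + 4*((sqrt(460 + 64 - 336) - 239) + 528) = -32 + 4*((sqrt(188) - 239) + 528) = -32 + 4*((2*sqrt(47) - 239) + 528) = -32 + 4*((-239 + 2*sqrt(47)) + 528) = -32 + 4*(289 + 2*sqrt(47)) = -32 + (1156 + 8*sqrt(47)) = 1124 + 8*sqrt(47) ≈ 1178.8)
(J + O(y(4), 12))*1012 = ((1124 + 8*sqrt(47)) + 33)*1012 = (1157 + 8*sqrt(47))*1012 = 1170884 + 8096*sqrt(47)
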